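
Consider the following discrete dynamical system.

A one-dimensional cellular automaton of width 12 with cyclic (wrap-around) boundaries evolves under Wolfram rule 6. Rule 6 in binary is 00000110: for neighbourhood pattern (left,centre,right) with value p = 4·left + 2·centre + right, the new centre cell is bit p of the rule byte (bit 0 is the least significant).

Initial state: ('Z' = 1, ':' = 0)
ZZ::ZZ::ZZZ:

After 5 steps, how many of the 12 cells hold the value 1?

2

step 0: ZZ::ZZ::ZZZ:
step 1: :::Z:::Z::::
step 2: ::ZZ::ZZ::::
step 3: :Z:::Z::::::
step 4: ZZ::ZZ::::::
step 5: :::Z:::::::Z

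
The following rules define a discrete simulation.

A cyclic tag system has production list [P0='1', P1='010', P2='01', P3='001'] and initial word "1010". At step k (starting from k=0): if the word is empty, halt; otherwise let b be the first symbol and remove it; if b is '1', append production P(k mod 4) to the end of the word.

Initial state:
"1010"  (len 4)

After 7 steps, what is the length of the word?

step 0: "1010"  (len 4)
step 1: "0101"  (len 4)
step 2: "101"  (len 3)
step 3: "0101"  (len 4)
step 4: "101"  (len 3)
step 5: "011"  (len 3)
step 6: "11"  (len 2)
step 7: "101"  (len 3)

3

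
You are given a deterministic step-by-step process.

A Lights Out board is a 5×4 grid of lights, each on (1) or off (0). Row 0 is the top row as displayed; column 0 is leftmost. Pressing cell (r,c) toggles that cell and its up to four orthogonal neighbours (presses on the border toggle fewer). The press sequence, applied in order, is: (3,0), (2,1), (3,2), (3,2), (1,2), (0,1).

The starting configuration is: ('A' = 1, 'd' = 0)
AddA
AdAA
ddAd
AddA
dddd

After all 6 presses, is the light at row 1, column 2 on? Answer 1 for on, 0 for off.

gen 0: AddA
AdAA
ddAd
AddA
dddd
gen 1: AddA
AdAA
AdAd
dAdA
Addd
gen 2: AddA
AAAA
dAdd
dddA
Addd
gen 3: AddA
AAAA
dAAd
dAAd
AdAd
gen 4: AddA
AAAA
dAdd
dddA
Addd
gen 5: AdAA
Addd
dAAd
dddA
Addd
gen 6: dAdA
AAdd
dAAd
dddA
Addd

0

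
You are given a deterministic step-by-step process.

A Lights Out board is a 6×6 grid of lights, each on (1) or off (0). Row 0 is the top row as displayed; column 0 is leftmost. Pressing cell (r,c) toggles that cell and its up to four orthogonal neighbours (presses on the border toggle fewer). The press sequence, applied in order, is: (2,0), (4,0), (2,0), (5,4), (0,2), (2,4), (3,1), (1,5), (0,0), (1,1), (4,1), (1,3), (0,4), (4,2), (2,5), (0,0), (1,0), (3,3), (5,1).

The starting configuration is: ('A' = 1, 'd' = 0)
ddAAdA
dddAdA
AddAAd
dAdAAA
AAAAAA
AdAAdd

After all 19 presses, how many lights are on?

0) ddAAdA
dddAdA
AddAAd
dAdAAA
AAAAAA
AdAAdd
1) ddAAdA
AddAdA
dAdAAd
AAdAAA
AAAAAA
AdAAdd
2) ddAAdA
AddAdA
dAdAAd
dAdAAA
ddAAAA
ddAAdd
3) ddAAdA
dddAdA
AddAAd
AAdAAA
ddAAAA
ddAAdd
4) ddAAdA
dddAdA
AddAAd
AAdAAA
ddAAdA
ddAdAA
5) dAdddA
ddAAdA
AddAAd
AAdAAA
ddAAdA
ddAdAA
6) dAdddA
ddAAAA
AddddA
AAdAdA
ddAAdA
ddAdAA
7) dAdddA
ddAAAA
AAdddA
ddAAdA
dAAAdA
ddAdAA
8) dAdddd
ddAAdd
AAdddd
ddAAdA
dAAAdA
ddAdAA
9) Addddd
AdAAdd
AAdddd
ddAAdA
dAAAdA
ddAdAA
10) AAdddd
dAdAdd
Addddd
ddAAdA
dAAAdA
ddAdAA
11) AAdddd
dAdAdd
Addddd
dAAAdA
AddAdA
dAAdAA
12) AAdAdd
dAAdAd
AddAdd
dAAAdA
AddAdA
dAAdAA
13) AAddAA
dAAddd
AddAdd
dAAAdA
AddAdA
dAAdAA
14) AAddAA
dAAddd
AddAdd
dAdAdA
AAAddA
dAddAA
15) AAddAA
dAAddA
AddAAA
dAdAdd
AAAddA
dAddAA
16) ddddAA
AAAddA
AddAAA
dAdAdd
AAAddA
dAddAA
17) AdddAA
ddAddA
dddAAA
dAdAdd
AAAddA
dAddAA
18) AdddAA
ddAddA
ddddAA
dAAdAd
AAAAdA
dAddAA
19) AdddAA
ddAddA
ddddAA
dAAdAd
AdAAdA
AdAdAA

18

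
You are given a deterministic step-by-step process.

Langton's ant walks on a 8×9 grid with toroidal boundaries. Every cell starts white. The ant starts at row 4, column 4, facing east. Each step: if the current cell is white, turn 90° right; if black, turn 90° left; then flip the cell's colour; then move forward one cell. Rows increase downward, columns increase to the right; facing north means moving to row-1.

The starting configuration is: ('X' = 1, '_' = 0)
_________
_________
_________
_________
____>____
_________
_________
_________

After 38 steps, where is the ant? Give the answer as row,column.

0) _________
_________
_________
_________
____>____
_________
_________
_________
1) _________
_________
_________
_________
____X____
____v____
_________
_________
2) _________
_________
_________
_________
____X____
___<X____
_________
_________
3) _________
_________
_________
_________
___^X____
___XX____
_________
_________
4) _________
_________
_________
_________
___X>____
___XX____
_________
_________
5) _________
_________
_________
____^____
___X_____
___XX____
_________
_________
6) _________
_________
_________
____X>___
___X_____
___XX____
_________
_________
7) _________
_________
_________
____XX___
___X_v___
___XX____
_________
_________
8) _________
_________
_________
____XX___
___X<X___
___XX____
_________
_________
9) _________
_________
_________
____^X___
___XXX___
___XX____
_________
_________
10) _________
_________
_________
___<_X___
___XXX___
___XX____
_________
_________
11) _________
_________
___^_____
___X_X___
___XXX___
___XX____
_________
_________
12) _________
_________
___X>____
___X_X___
___XXX___
___XX____
_________
_________
13) _________
_________
___XX____
___XvX___
___XXX___
___XX____
_________
_________
14) _________
_________
___XX____
___<XX___
___XXX___
___XX____
_________
_________
15) _________
_________
___XX____
____XX___
___vXX___
___XX____
_________
_________
16) _________
_________
___XX____
____XX___
____>X___
___XX____
_________
_________
17) _________
_________
___XX____
____^X___
_____X___
___XX____
_________
_________
18) _________
_________
___XX____
___<_X___
_____X___
___XX____
_________
_________
19) _________
_________
___^X____
___X_X___
_____X___
___XX____
_________
_________
20) _________
_________
__<_X____
___X_X___
_____X___
___XX____
_________
_________
21) _________
__^______
__X_X____
___X_X___
_____X___
___XX____
_________
_________
22) _________
__X>_____
__X_X____
___X_X___
_____X___
___XX____
_________
_________
23) _________
__XX_____
__XvX____
___X_X___
_____X___
___XX____
_________
_________
24) _________
__XX_____
__<XX____
___X_X___
_____X___
___XX____
_________
_________
25) _________
__XX_____
___XX____
__vX_X___
_____X___
___XX____
_________
_________
26) _________
__XX_____
___XX____
_<XX_X___
_____X___
___XX____
_________
_________
27) _________
__XX_____
_^_XX____
_XXX_X___
_____X___
___XX____
_________
_________
28) _________
__XX_____
_X>XX____
_XXX_X___
_____X___
___XX____
_________
_________
29) _________
__XX_____
_XXXX____
_XvX_X___
_____X___
___XX____
_________
_________
30) _________
__XX_____
_XXXX____
_X_>_X___
_____X___
___XX____
_________
_________
31) _________
__XX_____
_XX^X____
_X___X___
_____X___
___XX____
_________
_________
32) _________
__XX_____
_X<_X____
_X___X___
_____X___
___XX____
_________
_________
33) _________
__XX_____
_X__X____
_Xv__X___
_____X___
___XX____
_________
_________
34) _________
__XX_____
_X__X____
_<X__X___
_____X___
___XX____
_________
_________
35) _________
__XX_____
_X__X____
__X__X___
_v___X___
___XX____
_________
_________
36) _________
__XX_____
_X__X____
__X__X___
<X___X___
___XX____
_________
_________
37) _________
__XX_____
_X__X____
^_X__X___
XX___X___
___XX____
_________
_________
38) _________
__XX_____
_X__X____
X>X__X___
XX___X___
___XX____
_________
_________

3,1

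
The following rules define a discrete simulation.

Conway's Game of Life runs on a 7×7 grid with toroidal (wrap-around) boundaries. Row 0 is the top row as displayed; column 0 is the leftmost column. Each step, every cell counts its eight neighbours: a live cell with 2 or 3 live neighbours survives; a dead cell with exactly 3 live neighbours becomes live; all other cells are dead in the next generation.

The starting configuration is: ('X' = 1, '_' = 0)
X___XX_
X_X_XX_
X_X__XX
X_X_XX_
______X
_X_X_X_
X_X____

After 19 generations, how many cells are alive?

k=0  X___XX_
X_X_XX_
X_X__XX
X_X_XX_
______X
_X_X_X_
X_X____
k=1  X___XX_
X______
X_X____
X__XX__
XXXX__X
XXX___X
X_XX_X_
k=2  X__XXX_
X______
X__X__X
____X__
____XX_
____XX_
__XX_X_
k=3  _XXX_X_
XX_X_X_
X_____X
___XX_X
___X___
______X
__X____
k=4  X__X__X
___X_X_
_XXX___
X__XXXX
___XXX_
_______
_XXX___
k=5  XX_X__X
XX_X__X
XX_____
XX____X
___X___
_______
XXXX___
k=6  ___XX__
_______
_______
_XX___X
X______
_X_X___
___X__X
k=7  ___XX__
_______
_______
XX_____
X______
X_X____
___X___
k=8  ___XX__
_______
_______
XX_____
X_____X
_X_____
__XXX__
k=9  __X_X__
_______
_______
XX____X
______X
XXXX___
__X_X__
k=10  _______
_______
X______
X_____X
______X
XXXX___
____X__
k=11  _______
_______
X_____X
X_____X
__X___X
XXXX___
_XXX___
k=12  __X____
_______
X_____X
_X___X_
__XX__X
X______
X__X___
k=13  _______
_______
X_____X
_XX__X_
XXX___X
XXXX__X
_X_____
k=14  _______
_______
XX____X
__X__X_
_____X_
___X__X
_X_____
k=15  _______
X______
XX____X
XX___X_
____XXX
_______
_______
k=16  _______
XX____X
_______
_X__X__
X___XXX
_____X_
_______
k=17  X______
X______
_X_____
X___X_X
X___X_X
____XX_
_______
k=18  _______
XX_____
_X____X
_X____X
X__XX__
____XXX
_______
k=19  _______
XX_____
_XX___X
_XX__XX
X__XX__
___XXXX
_____X_

17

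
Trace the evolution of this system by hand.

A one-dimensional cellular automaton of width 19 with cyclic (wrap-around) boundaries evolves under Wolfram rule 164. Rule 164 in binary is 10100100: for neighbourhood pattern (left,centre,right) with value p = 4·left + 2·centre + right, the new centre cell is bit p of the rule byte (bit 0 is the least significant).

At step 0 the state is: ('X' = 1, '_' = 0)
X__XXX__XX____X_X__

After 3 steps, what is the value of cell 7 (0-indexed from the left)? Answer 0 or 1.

0

t=0: X__XXX__XX____X_X__
t=1: X___X_________XXX__
t=2: X___X__________X___
t=3: X___X__________X___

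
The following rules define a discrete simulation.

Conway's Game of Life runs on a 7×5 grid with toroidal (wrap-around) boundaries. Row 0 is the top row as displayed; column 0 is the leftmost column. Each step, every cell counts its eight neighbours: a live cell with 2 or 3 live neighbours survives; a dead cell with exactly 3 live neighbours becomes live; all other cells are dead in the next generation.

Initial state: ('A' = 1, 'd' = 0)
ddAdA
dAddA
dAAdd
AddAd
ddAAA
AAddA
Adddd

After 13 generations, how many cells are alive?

k=0  ddAdA
dAddA
dAAdd
AddAd
ddAAA
AAddA
Adddd
k=1  dAdAA
dAddd
dAAAA
Adddd
ddAdd
dAAdd
dddAd
k=2  AddAA
dAddd
dAAAA
AdddA
ddAdd
dAAAd
AAdAA
k=3  dddAd
dAddd
dAAAA
AdddA
AdAdA
ddddd
ddddd
k=4  ddddd
AAddA
dAAAA
ddddd
AAdAA
ddddd
ddddd
k=5  Adddd
dAddA
dAAAA
ddddd
AdddA
AdddA
ddddd
k=6  Adddd
dAddA
dAAAA
dAAdd
AdddA
AdddA
AdddA
k=7  dAddd
dAddA
ddddA
ddddd
dddAA
dAdAd
dAddd
k=8  dAAdd
ddddd
Adddd
dddAA
ddAAA
AddAA
AAddd
k=9  AAAdd
dAddd
ddddA
AdAdd
ddAdd
ddddd
dddAd
k=10  AAAdd
dAAdd
AAddd
dAdAd
dAddd
ddddd
dAAdd
k=11  AddAd
ddddd
Adddd
dAddd
ddAdd
dAAdd
AdAdd
k=12  dAddA
ddddA
ddddd
dAddd
ddAdd
ddAAd
AdAAA
k=13  dAAdd
Adddd
ddddd
ddddd
dAAAd
ddddd
Adddd

7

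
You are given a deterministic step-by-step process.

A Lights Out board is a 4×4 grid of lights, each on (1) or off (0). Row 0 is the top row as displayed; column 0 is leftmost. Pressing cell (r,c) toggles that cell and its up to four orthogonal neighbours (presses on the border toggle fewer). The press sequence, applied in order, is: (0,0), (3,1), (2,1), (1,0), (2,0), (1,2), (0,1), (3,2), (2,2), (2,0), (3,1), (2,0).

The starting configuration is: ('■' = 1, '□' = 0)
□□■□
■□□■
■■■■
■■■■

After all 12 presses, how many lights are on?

5

gen 0: □□■□
■□□■
■■■■
■■■■
gen 1: ■■■□
□□□■
■■■■
■■■■
gen 2: ■■■□
□□□■
■□■■
□□□■
gen 3: ■■■□
□■□■
□■□■
□■□■
gen 4: □■■□
■□□■
■■□■
□■□■
gen 5: □■■□
□□□■
□□□■
■■□■
gen 6: □■□□
□■■□
□□■■
■■□■
gen 7: ■□■□
□□■□
□□■■
■■□■
gen 8: ■□■□
□□■□
□□□■
■□■□
gen 9: ■□■□
□□□□
□■■□
■□□□
gen 10: ■□■□
■□□□
■□■□
□□□□
gen 11: ■□■□
■□□□
■■■□
■■■□
gen 12: ■□■□
□□□□
□□■□
□■■□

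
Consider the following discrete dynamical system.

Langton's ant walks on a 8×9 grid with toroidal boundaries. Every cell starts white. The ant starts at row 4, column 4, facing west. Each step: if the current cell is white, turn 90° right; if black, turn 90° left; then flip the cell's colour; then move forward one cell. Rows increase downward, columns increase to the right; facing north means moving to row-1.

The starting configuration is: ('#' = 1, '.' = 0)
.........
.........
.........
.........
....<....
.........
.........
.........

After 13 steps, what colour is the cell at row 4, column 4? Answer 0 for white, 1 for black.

1

gen 0: .........
.........
.........
.........
....<....
.........
.........
.........
gen 1: .........
.........
.........
....^....
....#....
.........
.........
.........
gen 2: .........
.........
.........
....#>...
....#....
.........
.........
.........
gen 3: .........
.........
.........
....##...
....#v...
.........
.........
.........
gen 4: .........
.........
.........
....##...
....<#...
.........
.........
.........
gen 5: .........
.........
.........
....##...
.....#...
....v....
.........
.........
gen 6: .........
.........
.........
....##...
.....#...
...<#....
.........
.........
gen 7: .........
.........
.........
....##...
...^.#...
...##....
.........
.........
gen 8: .........
.........
.........
....##...
...#>#...
...##....
.........
.........
gen 9: .........
.........
.........
....##...
...###...
...#v....
.........
.........
gen 10: .........
.........
.........
....##...
...###...
...#.>...
.........
.........
gen 11: .........
.........
.........
....##...
...###...
...#.#...
.....v...
.........
gen 12: .........
.........
.........
....##...
...###...
...#.#...
....<#...
.........
gen 13: .........
.........
.........
....##...
...###...
...#^#...
....##...
.........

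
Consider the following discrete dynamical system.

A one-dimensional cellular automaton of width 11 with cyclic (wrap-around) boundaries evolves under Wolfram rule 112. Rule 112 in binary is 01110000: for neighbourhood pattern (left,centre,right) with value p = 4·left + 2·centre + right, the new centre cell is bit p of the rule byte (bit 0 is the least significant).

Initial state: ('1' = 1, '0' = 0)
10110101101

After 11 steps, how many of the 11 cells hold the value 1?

7

gen 0: 10110101101
gen 1: 11011010110
gen 2: 01101101011
gen 3: 10110110101
gen 4: 11011011010
gen 5: 01101101101
gen 6: 10110110110
gen 7: 01011011011
gen 8: 10101101101
gen 9: 11010110110
gen 10: 01101011011
gen 11: 10110101101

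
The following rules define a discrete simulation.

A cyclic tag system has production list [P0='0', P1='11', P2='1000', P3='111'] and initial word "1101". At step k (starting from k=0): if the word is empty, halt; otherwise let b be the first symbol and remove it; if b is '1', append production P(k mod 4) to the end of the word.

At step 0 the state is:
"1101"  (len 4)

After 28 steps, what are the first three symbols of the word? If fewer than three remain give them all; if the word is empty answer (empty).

k=0  "1101"  (len 4)
k=1  "1010"  (len 4)
k=2  "01011"  (len 5)
k=3  "1011"  (len 4)
k=4  "011111"  (len 6)
k=5  "11111"  (len 5)
k=6  "111111"  (len 6)
k=7  "111111000"  (len 9)
k=8  "11111000111"  (len 11)
k=9  "11110001110"  (len 11)
k=10  "111000111011"  (len 12)
k=11  "110001110111000"  (len 15)
k=12  "10001110111000111"  (len 17)
k=13  "00011101110001110"  (len 17)
k=14  "0011101110001110"  (len 16)
k=15  "011101110001110"  (len 15)
k=16  "11101110001110"  (len 14)
k=17  "11011100011100"  (len 14)
k=18  "101110001110011"  (len 15)
k=19  "011100011100111000"  (len 18)
k=20  "11100011100111000"  (len 17)
k=21  "11000111001110000"  (len 17)
k=22  "100011100111000011"  (len 18)
k=23  "000111001110000111000"  (len 21)
k=24  "00111001110000111000"  (len 20)
k=25  "0111001110000111000"  (len 19)
k=26  "111001110000111000"  (len 18)
k=27  "110011100001110001000"  (len 21)
k=28  "10011100001110001000111"  (len 23)

100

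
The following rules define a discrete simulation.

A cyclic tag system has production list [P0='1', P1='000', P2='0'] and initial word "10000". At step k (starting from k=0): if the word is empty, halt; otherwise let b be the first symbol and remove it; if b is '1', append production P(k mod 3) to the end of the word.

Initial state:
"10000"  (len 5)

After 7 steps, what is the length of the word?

[0] "10000"  (len 5)
[1] "00001"  (len 5)
[2] "0001"  (len 4)
[3] "001"  (len 3)
[4] "01"  (len 2)
[5] "1"  (len 1)
[6] "0"  (len 1)
[7] (halted — word empty)

0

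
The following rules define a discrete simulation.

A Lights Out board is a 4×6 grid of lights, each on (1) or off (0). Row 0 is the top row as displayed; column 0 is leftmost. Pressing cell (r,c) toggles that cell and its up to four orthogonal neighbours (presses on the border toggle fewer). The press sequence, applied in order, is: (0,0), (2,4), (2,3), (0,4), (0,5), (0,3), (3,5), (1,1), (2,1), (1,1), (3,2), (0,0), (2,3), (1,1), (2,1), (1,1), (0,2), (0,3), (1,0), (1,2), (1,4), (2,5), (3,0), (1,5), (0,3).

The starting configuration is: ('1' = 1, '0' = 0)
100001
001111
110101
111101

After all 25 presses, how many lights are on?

0) 100001
001111
110101
111101
1) 010001
101111
110101
111101
2) 010001
101101
110010
111111
3) 010001
101001
111100
111011
4) 010110
101011
111100
111011
5) 010101
101010
111100
111011
6) 011011
101110
111100
111011
7) 011011
101110
111101
111000
8) 001011
010110
101101
111000
9) 001011
000110
010101
101000
10) 011011
111110
000101
101000
11) 011011
111110
001101
110100
12) 101011
011110
001101
110100
13) 101011
011010
000011
110000
14) 111011
100010
010011
110000
15) 111011
110010
101011
100000
16) 101011
001010
111011
100000
17) 110111
000010
111011
100000
18) 111001
000110
111011
100000
19) 011001
110110
011011
100000
20) 010001
101010
010011
100000
21) 010011
101101
010001
100000
22) 010011
101100
010010
100001
23) 010011
101100
110010
010001
24) 010010
101111
110011
010001
25) 011100
101011
110011
010001

13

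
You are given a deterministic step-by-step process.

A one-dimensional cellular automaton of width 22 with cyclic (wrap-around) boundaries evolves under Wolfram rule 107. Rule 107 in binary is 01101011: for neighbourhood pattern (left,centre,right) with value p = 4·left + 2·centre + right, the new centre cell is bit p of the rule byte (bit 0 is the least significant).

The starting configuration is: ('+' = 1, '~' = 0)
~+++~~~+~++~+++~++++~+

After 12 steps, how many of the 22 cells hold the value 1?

17

t=0: ~+++~~~+~++~+++~++++~+
t=1: ++~+~++~+++++~+++~~++~
t=2: +++~+++++~~~+++~+~++++
t=3: ~~+++~~~+~+++~++~++~~~
t=4: +++~+~++~++~+++++++~++
t=5: ~~++~++++++++~~~~~+++~
t=6: ++++++~~~~~~+~+++++~+~
t=7: +~~~~+~+++++~++~~~++~+
t=8: +~+++~++~~~++++~++++++
t=9: +++~++++~+++~~+++~~~~~
t=10: +~+++~~+++~+~++~+~++++
t=11: +++~+~++~++~++++~++~~~
t=12: +~++~++++++++~~++++~++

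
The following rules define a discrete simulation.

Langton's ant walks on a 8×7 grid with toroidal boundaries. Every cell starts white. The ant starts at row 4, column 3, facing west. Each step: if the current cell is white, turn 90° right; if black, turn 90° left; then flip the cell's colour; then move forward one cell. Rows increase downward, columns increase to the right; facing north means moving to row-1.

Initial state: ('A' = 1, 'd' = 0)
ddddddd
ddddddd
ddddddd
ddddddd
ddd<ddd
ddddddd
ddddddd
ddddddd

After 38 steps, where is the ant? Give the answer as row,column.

5,6

k=0  ddddddd
ddddddd
ddddddd
ddddddd
ddd<ddd
ddddddd
ddddddd
ddddddd
k=1  ddddddd
ddddddd
ddddddd
ddd^ddd
dddAddd
ddddddd
ddddddd
ddddddd
k=2  ddddddd
ddddddd
ddddddd
dddA>dd
dddAddd
ddddddd
ddddddd
ddddddd
k=3  ddddddd
ddddddd
ddddddd
dddAAdd
dddAvdd
ddddddd
ddddddd
ddddddd
k=4  ddddddd
ddddddd
ddddddd
dddAAdd
ddd<Add
ddddddd
ddddddd
ddddddd
k=5  ddddddd
ddddddd
ddddddd
dddAAdd
ddddAdd
dddvddd
ddddddd
ddddddd
k=6  ddddddd
ddddddd
ddddddd
dddAAdd
ddddAdd
dd<Addd
ddddddd
ddddddd
k=7  ddddddd
ddddddd
ddddddd
dddAAdd
dd^dAdd
ddAAddd
ddddddd
ddddddd
k=8  ddddddd
ddddddd
ddddddd
dddAAdd
ddA>Add
ddAAddd
ddddddd
ddddddd
k=9  ddddddd
ddddddd
ddddddd
dddAAdd
ddAAAdd
ddAvddd
ddddddd
ddddddd
k=10  ddddddd
ddddddd
ddddddd
dddAAdd
ddAAAdd
ddAd>dd
ddddddd
ddddddd
k=11  ddddddd
ddddddd
ddddddd
dddAAdd
ddAAAdd
ddAdAdd
ddddvdd
ddddddd
k=12  ddddddd
ddddddd
ddddddd
dddAAdd
ddAAAdd
ddAdAdd
ddd<Add
ddddddd
k=13  ddddddd
ddddddd
ddddddd
dddAAdd
ddAAAdd
ddA^Add
dddAAdd
ddddddd
k=14  ddddddd
ddddddd
ddddddd
dddAAdd
ddAAAdd
ddAA>dd
dddAAdd
ddddddd
k=15  ddddddd
ddddddd
ddddddd
dddAAdd
ddAA^dd
ddAAddd
dddAAdd
ddddddd
k=16  ddddddd
ddddddd
ddddddd
dddAAdd
ddA<ddd
ddAAddd
dddAAdd
ddddddd
k=17  ddddddd
ddddddd
ddddddd
dddAAdd
ddAdddd
ddAvddd
dddAAdd
ddddddd
k=18  ddddddd
ddddddd
ddddddd
dddAAdd
ddAdddd
ddAd>dd
dddAAdd
ddddddd
k=19  ddddddd
ddddddd
ddddddd
dddAAdd
ddAdddd
ddAdAdd
dddAvdd
ddddddd
k=20  ddddddd
ddddddd
ddddddd
dddAAdd
ddAdddd
ddAdAdd
dddAd>d
ddddddd
k=21  ddddddd
ddddddd
ddddddd
dddAAdd
ddAdddd
ddAdAdd
dddAdAd
dddddvd
k=22  ddddddd
ddddddd
ddddddd
dddAAdd
ddAdddd
ddAdAdd
dddAdAd
dddd<Ad
k=23  ddddddd
ddddddd
ddddddd
dddAAdd
ddAdddd
ddAdAdd
dddA^Ad
ddddAAd
k=24  ddddddd
ddddddd
ddddddd
dddAAdd
ddAdddd
ddAdAdd
dddAA>d
ddddAAd
k=25  ddddddd
ddddddd
ddddddd
dddAAdd
ddAdddd
ddAdA^d
dddAAdd
ddddAAd
k=26  ddddddd
ddddddd
ddddddd
dddAAdd
ddAdddd
ddAdAA>
dddAAdd
ddddAAd
k=27  ddddddd
ddddddd
ddddddd
dddAAdd
ddAdddd
ddAdAAA
dddAAdv
ddddAAd
k=28  ddddddd
ddddddd
ddddddd
dddAAdd
ddAdddd
ddAdAAA
dddAA<A
ddddAAd
k=29  ddddddd
ddddddd
ddddddd
dddAAdd
ddAdddd
ddAdA^A
dddAAAA
ddddAAd
k=30  ddddddd
ddddddd
ddddddd
dddAAdd
ddAdddd
ddAd<dA
dddAAAA
ddddAAd
k=31  ddddddd
ddddddd
ddddddd
dddAAdd
ddAdddd
ddAdddA
dddAvAA
ddddAAd
k=32  ddddddd
ddddddd
ddddddd
dddAAdd
ddAdddd
ddAdddA
dddAd>A
ddddAAd
k=33  ddddddd
ddddddd
ddddddd
dddAAdd
ddAdddd
ddAdd^A
dddAddA
ddddAAd
k=34  ddddddd
ddddddd
ddddddd
dddAAdd
ddAdddd
ddAddA>
dddAddA
ddddAAd
k=35  ddddddd
ddddddd
ddddddd
dddAAdd
ddAddd^
ddAddAd
dddAddA
ddddAAd
k=36  ddddddd
ddddddd
ddddddd
dddAAdd
>dAdddA
ddAddAd
dddAddA
ddddAAd
k=37  ddddddd
ddddddd
ddddddd
dddAAdd
AdAdddA
vdAddAd
dddAddA
ddddAAd
k=38  ddddddd
ddddddd
ddddddd
dddAAdd
AdAdddA
AdAddA<
dddAddA
ddddAAd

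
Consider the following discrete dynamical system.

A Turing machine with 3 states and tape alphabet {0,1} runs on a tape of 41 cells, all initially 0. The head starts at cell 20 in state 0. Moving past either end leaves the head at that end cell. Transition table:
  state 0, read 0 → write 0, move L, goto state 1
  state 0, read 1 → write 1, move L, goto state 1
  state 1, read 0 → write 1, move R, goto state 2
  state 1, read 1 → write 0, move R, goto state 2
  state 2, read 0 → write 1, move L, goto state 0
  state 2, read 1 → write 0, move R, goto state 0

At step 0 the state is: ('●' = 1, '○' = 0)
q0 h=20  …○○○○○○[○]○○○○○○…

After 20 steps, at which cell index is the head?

t=0: q0 h=20  …○○○○○○[○]○○○○○○…
t=1: q1 h=19  …○○○○○○[○]○○○○○○…
t=2: q2 h=20  …○○○○○●[○]○○○○○○…
t=3: q0 h=19  …○○○○○○[●]●○○○○○…
t=4: q1 h=18  …○○○○○○[○]●●○○○○…
t=5: q2 h=19  …○○○○○●[●]●○○○○○…
t=6: q0 h=20  …○○○○●○[●]○○○○○○…
t=7: q1 h=19  …○○○○○●[○]●○○○○○…
t=8: q2 h=20  …○○○○●●[●]○○○○○○…
t=9: q0 h=21  …○○○●●○[○]○○○○○○…
t=10: q1 h=20  …○○○○●●[○]○○○○○○…
t=11: q2 h=21  …○○○●●●[○]○○○○○○…
t=12: q0 h=20  …○○○○●●[●]●○○○○○…
t=13: q1 h=19  …○○○○○●[●]●●○○○○…
t=14: q2 h=20  …○○○○●○[●]●○○○○○…
t=15: q0 h=21  …○○○●○○[●]○○○○○○…
t=16: q1 h=20  …○○○○●○[○]●○○○○○…
t=17: q2 h=21  …○○○●○●[●]○○○○○○…
t=18: q0 h=22  …○○●○●○[○]○○○○○○…
t=19: q1 h=21  …○○○●○●[○]○○○○○○…
t=20: q2 h=22  …○○●○●●[○]○○○○○○…

22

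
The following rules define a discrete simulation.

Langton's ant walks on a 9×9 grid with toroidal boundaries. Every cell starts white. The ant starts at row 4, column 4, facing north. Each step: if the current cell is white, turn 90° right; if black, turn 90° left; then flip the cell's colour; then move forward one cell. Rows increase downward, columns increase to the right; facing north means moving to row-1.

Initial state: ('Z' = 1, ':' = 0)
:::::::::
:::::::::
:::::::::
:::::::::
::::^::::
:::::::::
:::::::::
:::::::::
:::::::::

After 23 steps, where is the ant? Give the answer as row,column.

5,2

0) :::::::::
:::::::::
:::::::::
:::::::::
::::^::::
:::::::::
:::::::::
:::::::::
:::::::::
1) :::::::::
:::::::::
:::::::::
:::::::::
::::Z>:::
:::::::::
:::::::::
:::::::::
:::::::::
2) :::::::::
:::::::::
:::::::::
:::::::::
::::ZZ:::
:::::v:::
:::::::::
:::::::::
:::::::::
3) :::::::::
:::::::::
:::::::::
:::::::::
::::ZZ:::
::::<Z:::
:::::::::
:::::::::
:::::::::
4) :::::::::
:::::::::
:::::::::
:::::::::
::::^Z:::
::::ZZ:::
:::::::::
:::::::::
:::::::::
5) :::::::::
:::::::::
:::::::::
:::::::::
:::<:Z:::
::::ZZ:::
:::::::::
:::::::::
:::::::::
6) :::::::::
:::::::::
:::::::::
:::^:::::
:::Z:Z:::
::::ZZ:::
:::::::::
:::::::::
:::::::::
7) :::::::::
:::::::::
:::::::::
:::Z>::::
:::Z:Z:::
::::ZZ:::
:::::::::
:::::::::
:::::::::
8) :::::::::
:::::::::
:::::::::
:::ZZ::::
:::ZvZ:::
::::ZZ:::
:::::::::
:::::::::
:::::::::
9) :::::::::
:::::::::
:::::::::
:::ZZ::::
:::<ZZ:::
::::ZZ:::
:::::::::
:::::::::
:::::::::
10) :::::::::
:::::::::
:::::::::
:::ZZ::::
::::ZZ:::
:::vZZ:::
:::::::::
:::::::::
:::::::::
11) :::::::::
:::::::::
:::::::::
:::ZZ::::
::::ZZ:::
::<ZZZ:::
:::::::::
:::::::::
:::::::::
12) :::::::::
:::::::::
:::::::::
:::ZZ::::
::^:ZZ:::
::ZZZZ:::
:::::::::
:::::::::
:::::::::
13) :::::::::
:::::::::
:::::::::
:::ZZ::::
::Z>ZZ:::
::ZZZZ:::
:::::::::
:::::::::
:::::::::
14) :::::::::
:::::::::
:::::::::
:::ZZ::::
::ZZZZ:::
::ZvZZ:::
:::::::::
:::::::::
:::::::::
15) :::::::::
:::::::::
:::::::::
:::ZZ::::
::ZZZZ:::
::Z:>Z:::
:::::::::
:::::::::
:::::::::
16) :::::::::
:::::::::
:::::::::
:::ZZ::::
::ZZ^Z:::
::Z::Z:::
:::::::::
:::::::::
:::::::::
17) :::::::::
:::::::::
:::::::::
:::ZZ::::
::Z<:Z:::
::Z::Z:::
:::::::::
:::::::::
:::::::::
18) :::::::::
:::::::::
:::::::::
:::ZZ::::
::Z::Z:::
::Zv:Z:::
:::::::::
:::::::::
:::::::::
19) :::::::::
:::::::::
:::::::::
:::ZZ::::
::Z::Z:::
::<Z:Z:::
:::::::::
:::::::::
:::::::::
20) :::::::::
:::::::::
:::::::::
:::ZZ::::
::Z::Z:::
:::Z:Z:::
::v::::::
:::::::::
:::::::::
21) :::::::::
:::::::::
:::::::::
:::ZZ::::
::Z::Z:::
:::Z:Z:::
:<Z::::::
:::::::::
:::::::::
22) :::::::::
:::::::::
:::::::::
:::ZZ::::
::Z::Z:::
:^:Z:Z:::
:ZZ::::::
:::::::::
:::::::::
23) :::::::::
:::::::::
:::::::::
:::ZZ::::
::Z::Z:::
:Z>Z:Z:::
:ZZ::::::
:::::::::
:::::::::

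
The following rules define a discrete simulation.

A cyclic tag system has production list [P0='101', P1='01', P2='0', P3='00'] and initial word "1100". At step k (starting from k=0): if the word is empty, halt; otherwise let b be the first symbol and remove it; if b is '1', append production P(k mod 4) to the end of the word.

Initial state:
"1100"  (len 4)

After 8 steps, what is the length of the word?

0) "1100"  (len 4)
1) "100101"  (len 6)
2) "0010101"  (len 7)
3) "010101"  (len 6)
4) "10101"  (len 5)
5) "0101101"  (len 7)
6) "101101"  (len 6)
7) "011010"  (len 6)
8) "11010"  (len 5)

5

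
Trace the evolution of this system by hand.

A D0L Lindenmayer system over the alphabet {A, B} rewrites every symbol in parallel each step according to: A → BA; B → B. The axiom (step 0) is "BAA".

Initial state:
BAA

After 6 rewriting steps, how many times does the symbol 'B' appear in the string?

[0] BAA
[1] BBABA
[2] BBBABBA
[3] BBBBABBBA
[4] BBBBBABBBBA
[5] BBBBBBABBBBBA
[6] BBBBBBBABBBBBBA

13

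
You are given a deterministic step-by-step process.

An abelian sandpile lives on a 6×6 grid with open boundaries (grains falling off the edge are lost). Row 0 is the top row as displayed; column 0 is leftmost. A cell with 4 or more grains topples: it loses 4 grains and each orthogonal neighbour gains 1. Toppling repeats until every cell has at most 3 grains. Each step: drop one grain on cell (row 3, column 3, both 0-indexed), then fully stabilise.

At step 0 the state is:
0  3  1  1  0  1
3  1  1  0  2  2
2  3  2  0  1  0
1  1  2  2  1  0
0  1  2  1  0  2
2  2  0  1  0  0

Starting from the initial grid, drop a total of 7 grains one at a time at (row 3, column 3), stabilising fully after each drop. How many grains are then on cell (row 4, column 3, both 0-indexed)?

step 0: 0  3  1  1  0  1
3  1  1  0  2  2
2  3  2  0  1  0
1  1  2  2  1  0
0  1  2  1  0  2
2  2  0  1  0  0
step 1: 0  3  1  1  0  1
3  1  1  0  2  2
2  3  2  0  1  0
1  1  2  3  1  0
0  1  2  1  0  2
2  2  0  1  0  0
step 2: 0  3  1  1  0  1
3  1  1  0  2  2
2  3  2  1  1  0
1  1  3  0  2  0
0  1  2  2  0  2
2  2  0  1  0  0
step 3: 0  3  1  1  0  1
3  1  1  0  2  2
2  3  2  1  1  0
1  1  3  1  2  0
0  1  2  2  0  2
2  2  0  1  0  0
step 4: 0  3  1  1  0  1
3  1  1  0  2  2
2  3  2  1  1  0
1  1  3  2  2  0
0  1  2  2  0  2
2  2  0  1  0  0
step 5: 0  3  1  1  0  1
3  1  1  0  2  2
2  3  2  1  1  0
1  1  3  3  2  0
0  1  2  2  0  2
2  2  0  1  0  0
step 6: 0  3  1  1  0  1
3  1  1  0  2  2
2  3  3  2  1  0
1  2  0  1  3  0
0  1  3  3  0  2
2  2  0  1  0  0
step 7: 0  3  1  1  0  1
3  1  1  0  2  2
2  3  3  2  1  0
1  2  0  2  3  0
0  1  3  3  0  2
2  2  0  1  0  0

3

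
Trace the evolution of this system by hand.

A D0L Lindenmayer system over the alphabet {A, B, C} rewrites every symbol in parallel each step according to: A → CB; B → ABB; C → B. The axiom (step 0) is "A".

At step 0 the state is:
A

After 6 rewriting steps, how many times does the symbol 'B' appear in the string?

[0] A
[1] CB
[2] BABB
[3] ABBCBABBABB
[4] CBABBABBBABBCBABBABBCBABBABB
[5] BABBCBABBABBCBABBABBABBCBABBABBBABBCBABBABBCBABBABBBABBCBABBABBCBABBABB
[6] ABBCBABBABBBABBCBABBABBCBABBABBBABBCBABBABBCBABBABBCBABBAB…BABBABBABBCBABBABBBABBCBABBABBCBABBABBBABBCBABBABBCBABBABB  (len 181)

117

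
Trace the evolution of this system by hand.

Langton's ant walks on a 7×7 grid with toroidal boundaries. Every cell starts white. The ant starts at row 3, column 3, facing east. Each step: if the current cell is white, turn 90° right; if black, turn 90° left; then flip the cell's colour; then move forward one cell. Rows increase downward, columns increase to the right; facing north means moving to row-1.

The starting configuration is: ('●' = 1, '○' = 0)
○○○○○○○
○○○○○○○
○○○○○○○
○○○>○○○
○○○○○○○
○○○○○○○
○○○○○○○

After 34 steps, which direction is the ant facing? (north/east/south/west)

west

0) ○○○○○○○
○○○○○○○
○○○○○○○
○○○>○○○
○○○○○○○
○○○○○○○
○○○○○○○
1) ○○○○○○○
○○○○○○○
○○○○○○○
○○○●○○○
○○○v○○○
○○○○○○○
○○○○○○○
2) ○○○○○○○
○○○○○○○
○○○○○○○
○○○●○○○
○○<●○○○
○○○○○○○
○○○○○○○
3) ○○○○○○○
○○○○○○○
○○○○○○○
○○^●○○○
○○●●○○○
○○○○○○○
○○○○○○○
4) ○○○○○○○
○○○○○○○
○○○○○○○
○○●>○○○
○○●●○○○
○○○○○○○
○○○○○○○
5) ○○○○○○○
○○○○○○○
○○○^○○○
○○●○○○○
○○●●○○○
○○○○○○○
○○○○○○○
6) ○○○○○○○
○○○○○○○
○○○●>○○
○○●○○○○
○○●●○○○
○○○○○○○
○○○○○○○
7) ○○○○○○○
○○○○○○○
○○○●●○○
○○●○v○○
○○●●○○○
○○○○○○○
○○○○○○○
8) ○○○○○○○
○○○○○○○
○○○●●○○
○○●<●○○
○○●●○○○
○○○○○○○
○○○○○○○
9) ○○○○○○○
○○○○○○○
○○○^●○○
○○●●●○○
○○●●○○○
○○○○○○○
○○○○○○○
10) ○○○○○○○
○○○○○○○
○○<○●○○
○○●●●○○
○○●●○○○
○○○○○○○
○○○○○○○
11) ○○○○○○○
○○^○○○○
○○●○●○○
○○●●●○○
○○●●○○○
○○○○○○○
○○○○○○○
12) ○○○○○○○
○○●>○○○
○○●○●○○
○○●●●○○
○○●●○○○
○○○○○○○
○○○○○○○
13) ○○○○○○○
○○●●○○○
○○●v●○○
○○●●●○○
○○●●○○○
○○○○○○○
○○○○○○○
14) ○○○○○○○
○○●●○○○
○○<●●○○
○○●●●○○
○○●●○○○
○○○○○○○
○○○○○○○
15) ○○○○○○○
○○●●○○○
○○○●●○○
○○v●●○○
○○●●○○○
○○○○○○○
○○○○○○○
16) ○○○○○○○
○○●●○○○
○○○●●○○
○○○>●○○
○○●●○○○
○○○○○○○
○○○○○○○
17) ○○○○○○○
○○●●○○○
○○○^●○○
○○○○●○○
○○●●○○○
○○○○○○○
○○○○○○○
18) ○○○○○○○
○○●●○○○
○○<○●○○
○○○○●○○
○○●●○○○
○○○○○○○
○○○○○○○
19) ○○○○○○○
○○^●○○○
○○●○●○○
○○○○●○○
○○●●○○○
○○○○○○○
○○○○○○○
20) ○○○○○○○
○<○●○○○
○○●○●○○
○○○○●○○
○○●●○○○
○○○○○○○
○○○○○○○
21) ○^○○○○○
○●○●○○○
○○●○●○○
○○○○●○○
○○●●○○○
○○○○○○○
○○○○○○○
22) ○●>○○○○
○●○●○○○
○○●○●○○
○○○○●○○
○○●●○○○
○○○○○○○
○○○○○○○
23) ○●●○○○○
○●v●○○○
○○●○●○○
○○○○●○○
○○●●○○○
○○○○○○○
○○○○○○○
24) ○●●○○○○
○<●●○○○
○○●○●○○
○○○○●○○
○○●●○○○
○○○○○○○
○○○○○○○
25) ○●●○○○○
○○●●○○○
○v●○●○○
○○○○●○○
○○●●○○○
○○○○○○○
○○○○○○○
26) ○●●○○○○
○○●●○○○
<●●○●○○
○○○○●○○
○○●●○○○
○○○○○○○
○○○○○○○
27) ○●●○○○○
^○●●○○○
●●●○●○○
○○○○●○○
○○●●○○○
○○○○○○○
○○○○○○○
28) ○●●○○○○
●>●●○○○
●●●○●○○
○○○○●○○
○○●●○○○
○○○○○○○
○○○○○○○
29) ○●●○○○○
●●●●○○○
●v●○●○○
○○○○●○○
○○●●○○○
○○○○○○○
○○○○○○○
30) ○●●○○○○
●●●●○○○
●○>○●○○
○○○○●○○
○○●●○○○
○○○○○○○
○○○○○○○
31) ○●●○○○○
●●^●○○○
●○○○●○○
○○○○●○○
○○●●○○○
○○○○○○○
○○○○○○○
32) ○●●○○○○
●<○●○○○
●○○○●○○
○○○○●○○
○○●●○○○
○○○○○○○
○○○○○○○
33) ○●●○○○○
●○○●○○○
●v○○●○○
○○○○●○○
○○●●○○○
○○○○○○○
○○○○○○○
34) ○●●○○○○
●○○●○○○
<●○○●○○
○○○○●○○
○○●●○○○
○○○○○○○
○○○○○○○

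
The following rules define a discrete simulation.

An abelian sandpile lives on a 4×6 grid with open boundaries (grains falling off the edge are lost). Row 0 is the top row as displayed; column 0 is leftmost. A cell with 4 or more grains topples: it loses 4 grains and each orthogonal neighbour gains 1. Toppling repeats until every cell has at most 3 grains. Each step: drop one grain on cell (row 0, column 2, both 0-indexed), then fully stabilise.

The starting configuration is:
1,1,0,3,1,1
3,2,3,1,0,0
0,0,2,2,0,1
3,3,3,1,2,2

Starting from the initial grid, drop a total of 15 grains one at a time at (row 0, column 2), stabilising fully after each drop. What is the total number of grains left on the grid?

step 0: 1,1,0,3,1,1
3,2,3,1,0,0
0,0,2,2,0,1
3,3,3,1,2,2
step 1: 1,1,1,3,1,1
3,2,3,1,0,0
0,0,2,2,0,1
3,3,3,1,2,2
step 2: 1,1,2,3,1,1
3,2,3,1,0,0
0,0,2,2,0,1
3,3,3,1,2,2
step 3: 1,1,3,3,1,1
3,2,3,1,0,0
0,0,2,2,0,1
3,3,3,1,2,2
step 4: 1,2,2,0,2,1
3,3,0,3,0,0
0,0,3,2,0,1
3,3,3,1,2,2
step 5: 1,2,3,0,2,1
3,3,0,3,0,0
0,0,3,2,0,1
3,3,3,1,2,2
step 6: 1,3,0,1,2,1
3,3,1,3,0,0
0,0,3,2,0,1
3,3,3,1,2,2
step 7: 1,3,1,1,2,1
3,3,1,3,0,0
0,0,3,2,0,1
3,3,3,1,2,2
step 8: 1,3,2,1,2,1
3,3,1,3,0,0
0,0,3,2,0,1
3,3,3,1,2,2
step 9: 1,3,3,1,2,1
3,3,1,3,0,0
0,0,3,2,0,1
3,3,3,1,2,2
step 10: 3,1,1,2,2,1
0,1,3,3,0,0
1,1,3,2,0,1
3,3,3,1,2,2
step 11: 3,1,2,2,2,1
0,1,3,3,0,0
1,1,3,2,0,1
3,3,3,1,2,2
step 12: 3,1,3,2,2,1
0,1,3,3,0,0
1,1,3,2,0,1
3,3,3,1,2,2
step 13: 3,2,2,0,3,1
0,2,2,2,1,0
2,3,2,0,1,1
0,1,1,3,2,2
step 14: 3,2,3,0,3,1
0,2,2,2,1,0
2,3,2,0,1,1
0,1,1,3,2,2
step 15: 3,3,0,1,3,1
0,2,3,2,1,0
2,3,2,0,1,1
0,1,1,3,2,2

37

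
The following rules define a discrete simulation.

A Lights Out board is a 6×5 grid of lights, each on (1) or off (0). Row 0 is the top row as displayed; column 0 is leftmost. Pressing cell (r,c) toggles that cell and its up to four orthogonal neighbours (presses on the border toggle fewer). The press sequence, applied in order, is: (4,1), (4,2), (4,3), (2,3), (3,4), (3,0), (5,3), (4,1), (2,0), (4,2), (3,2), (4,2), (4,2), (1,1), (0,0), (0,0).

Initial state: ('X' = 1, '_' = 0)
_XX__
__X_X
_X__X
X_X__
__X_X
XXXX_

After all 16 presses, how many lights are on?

16

k=0  _XX__
__X_X
_X__X
X_X__
__X_X
XXXX_
k=1  _XX__
__X_X
_X__X
XXX__
XX__X
X_XX_
k=2  _XX__
__X_X
_X__X
XX___
X_XXX
X__X_
k=3  _XX__
__X_X
_X__X
XX_X_
X____
X____
k=4  _XX__
__XXX
_XXX_
XX___
X____
X____
k=5  _XX__
__XXX
_XXXX
XX_XX
X___X
X____
k=6  _XX__
__XXX
XXXXX
___XX
____X
X____
k=7  _XX__
__XXX
XXXXX
___XX
___XX
X_XXX
k=8  _XX__
__XXX
XXXXX
_X_XX
XXXXX
XXXXX
k=9  _XX__
X_XXX
__XXX
XX_XX
XXXXX
XXXXX
k=10  _XX__
X_XXX
__XXX
XXXXX
X___X
XX_XX
k=11  _XX__
X_XXX
___XX
X___X
X_X_X
XX_XX
k=12  _XX__
X_XXX
___XX
X_X_X
XX_XX
XXXXX
k=13  _XX__
X_XXX
___XX
X___X
X_X_X
XX_XX
k=14  __X__
_X_XX
_X_XX
X___X
X_X_X
XX_XX
k=15  XXX__
XX_XX
_X_XX
X___X
X_X_X
XX_XX
k=16  __X__
_X_XX
_X_XX
X___X
X_X_X
XX_XX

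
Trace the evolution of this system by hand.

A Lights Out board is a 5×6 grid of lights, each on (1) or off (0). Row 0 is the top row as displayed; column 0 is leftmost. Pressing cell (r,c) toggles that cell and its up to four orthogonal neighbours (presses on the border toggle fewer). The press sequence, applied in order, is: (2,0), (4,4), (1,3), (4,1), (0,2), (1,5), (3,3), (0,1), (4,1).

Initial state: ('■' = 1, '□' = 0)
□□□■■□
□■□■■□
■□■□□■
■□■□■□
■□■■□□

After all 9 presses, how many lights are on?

k=0  □□□■■□
□■□■■□
■□■□□■
■□■□■□
■□■■□□
k=1  □□□■■□
■■□■■□
□■■□□■
□□■□■□
■□■■□□
k=2  □□□■■□
■■□■■□
□■■□□■
□□■□□□
■□■□■■
k=3  □□□□■□
■■■□□□
□■■■□■
□□■□□□
■□■□■■
k=4  □□□□■□
■■■□□□
□■■■□■
□■■□□□
□■□□■■
k=5  □■■■■□
■■□□□□
□■■■□■
□■■□□□
□■□□■■
k=6  □■■■■■
■■□□■■
□■■■□□
□■■□□□
□■□□■■
k=7  □■■■■■
■■□□■■
□■■□□□
□■□■■□
□■□■■■
k=8  ■□□■■■
■□□□■■
□■■□□□
□■□■■□
□■□■■■
k=9  ■□□■■■
■□□□■■
□■■□□□
□□□■■□
■□■■■■

16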